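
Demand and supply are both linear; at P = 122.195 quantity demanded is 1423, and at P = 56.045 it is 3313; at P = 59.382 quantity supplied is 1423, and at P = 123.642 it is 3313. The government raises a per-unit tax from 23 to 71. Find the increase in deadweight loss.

32695.65

Demand slope = (56.045 − 122.195)/(3313 − 1423) = −0.035, so P = 172 − 0.035Q.
Supply slope = (123.642 − 59.382)/(3313 − 1423) = 0.034, so P = 11 + 0.034Q.
Competitive equilibrium: 172 − 0.035Q = 11 + 0.034Q → Q* = 2333.3333, P* = 90.3333.
For a per-unit tax t: ΔQ = t/0.069, so DWL = ½·t·(t/0.069) = t²/0.138.
At t = 23: DWL = 3833.333. At t = 71: DWL = 36528.986.
Increase = 36528.986 − 3833.333 = 32695.65.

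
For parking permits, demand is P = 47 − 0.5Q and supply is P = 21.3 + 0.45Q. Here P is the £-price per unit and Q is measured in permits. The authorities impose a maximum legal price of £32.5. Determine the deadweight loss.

£2.22

Competitive equilibrium: 47 − 0.5Q = 21.3 + 0.45Q → Q* = 27.0526, P* = 33.4737.
At the ceiling P = 32.5, quantity supplied = (32.5 − 21.3)/0.45 = 24.8889.
Willingness to pay at Q' = 24.8889: 47 − 0.5·24.8889 = 34.5556.
ΔQ = 27.0526 − 24.8889 = 2.1637; wedge = 34.5556 − 32.5 = 2.0556.
Welfare loss = ½ × 2.1637 × 2.0556 = £2.22.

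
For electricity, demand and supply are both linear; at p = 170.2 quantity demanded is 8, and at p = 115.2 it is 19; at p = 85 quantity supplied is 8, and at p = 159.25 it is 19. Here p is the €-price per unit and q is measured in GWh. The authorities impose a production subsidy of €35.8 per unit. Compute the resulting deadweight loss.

Demand slope = (115.2 − 170.2)/(19 − 8) = −5, so p = 210.2 − 5q.
Supply slope = (159.25 − 85)/(19 − 8) = 6.75, so p = 31 + 6.75q.
Competitive equilibrium: 210.2 − 5q = 31 + 6.75q → q* = 15.2511, p* = 133.9447.
The subsidy lowers effective supply by 35.8: p = 6.75q − 4.8.
New quantity: 210.2 − 5q = 6.75q − 4.8 → q' = 18.2979.
Overproduction Δq = 18.2979 − 15.2511 = 3.0468; wedge = subsidy = 35.8.
DWL = ½ × 3.0468 × 35.8 = €54.54.

€54.54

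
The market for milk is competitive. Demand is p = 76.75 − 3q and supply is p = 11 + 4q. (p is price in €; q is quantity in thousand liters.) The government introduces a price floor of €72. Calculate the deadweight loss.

€213.46 thousand

Competitive equilibrium: 76.75 − 3q = 11 + 4q → q* = 9.3929, p* = 48.5714.
At the floor p = 72, quantity demanded = (76.75 − 72)/3 = 1.5833.
Sellers' marginal cost at q' = 1.5833: 11 + 4·1.5833 = 17.3332.
Δq = 9.3929 − 1.5833 = 7.8096; wedge = 72 − 17.3332 = 54.6668.
DWL = ½ × 7.8096 × 54.6668 = €213.46 thousand.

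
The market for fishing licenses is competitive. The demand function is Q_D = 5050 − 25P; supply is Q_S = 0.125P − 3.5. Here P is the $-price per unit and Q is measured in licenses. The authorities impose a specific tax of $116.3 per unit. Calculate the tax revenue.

In inverse form: demand P = 202 − 0.04Q, supply P = 28 + 8Q.
Competitive equilibrium: 202 − 0.04Q = 28 + 8Q → Q* = 21.6418, P* = 201.1343.
With the tax, the buyer price exceeds the seller price by 116.3: (202 − 0.04Q) − (28 + 8Q) = 116.3 → Q' = 7.1766.
Tax revenue = 116.3 × 7.1766 = $834.64.

$834.64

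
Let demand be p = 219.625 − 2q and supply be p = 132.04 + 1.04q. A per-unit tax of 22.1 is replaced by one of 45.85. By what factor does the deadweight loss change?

4.304

Competitive equilibrium: 219.625 − 2q = 132.04 + 1.04q → q* = 28.8109, p* = 162.0033.
For a per-unit tax t: Δq = t/3.04, so DWL = ½·t·(t/3.04) = t²/6.08.
At t = 22.1: DWL = 80.331. At t = 45.85: DWL = 345.760.
Ratio = (45.85/22.1)² = 4.304.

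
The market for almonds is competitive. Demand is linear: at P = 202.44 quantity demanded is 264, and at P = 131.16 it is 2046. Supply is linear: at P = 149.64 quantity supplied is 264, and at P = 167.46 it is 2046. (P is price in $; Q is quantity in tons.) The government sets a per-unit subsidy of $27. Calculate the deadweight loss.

$7290

Demand slope = (131.16 − 202.44)/(2046 − 264) = −0.04, so P = 213 − 0.04Q.
Supply slope = (167.46 − 149.64)/(2046 − 264) = 0.01, so P = 147 + 0.01Q.
Competitive equilibrium: 213 − 0.04Q = 147 + 0.01Q → Q* = 1320, P* = 160.2.
The subsidy lowers effective supply by 27: P = 120 + 0.01Q.
New quantity: 213 − 0.04Q = 120 + 0.01Q → Q' = 1860.
Overproduction ΔQ = 1860 − 1320 = 540; wedge = subsidy = 27.
DWL = ½ × 540 × 27 = $7290.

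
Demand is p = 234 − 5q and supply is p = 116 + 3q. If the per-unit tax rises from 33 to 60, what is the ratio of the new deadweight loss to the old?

3.306

Competitive equilibrium: 234 − 5q = 116 + 3q → q* = 14.75, p* = 160.25.
For a per-unit tax t: Δq = t/8, so DWL = ½·t·(t/8) = t²/16.
At t = 33: DWL = 68.0625. At t = 60: DWL = 225.
Ratio = (60/33)² = 3.306.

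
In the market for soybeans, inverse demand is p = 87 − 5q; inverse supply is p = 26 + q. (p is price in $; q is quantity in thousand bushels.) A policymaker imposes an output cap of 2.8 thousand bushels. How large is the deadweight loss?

Competitive equilibrium: 87 − 5q = 26 + q → q* = 10.1667, p* = 36.1667.
At q = 2.8: demand price = 87 − 5·2.8 = 73; supply price = 26 + 1·2.8 = 28.8.
Δq = 10.1667 − 2.8 = 7.3667; wedge = 73 − 28.8 = 44.2.
Welfare loss = ½ × 7.3667 × 44.2 = $162.80 thousand.

$162.80 thousand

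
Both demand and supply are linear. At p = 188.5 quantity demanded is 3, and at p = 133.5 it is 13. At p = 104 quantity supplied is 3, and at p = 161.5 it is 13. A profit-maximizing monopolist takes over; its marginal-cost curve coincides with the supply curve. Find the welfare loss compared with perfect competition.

67.01

Demand slope = (133.5 − 188.5)/(13 − 3) = −5.5, so p = 205 − 5.5q.
Supply slope = (161.5 − 104)/(13 − 3) = 5.75, so p = 86.75 + 5.75q.
Competitive equilibrium: 205 − 5.5q = 86.75 + 5.75q → q* = 10.5111, p* = 147.1889.
Marginal revenue: MR = 205 − 11q. Set MR = MC: 205 − 11q = 86.75 + 5.75q → q_m = 7.0597.
Price p_m = 205 − 5.5·7.0597 = 166.1717; MC(q_m) = 86.75 + 5.75·7.0597 = 127.3433.
Competitive q* = 10.5111, so Δq = 3.4514; wedge = 166.1717 − 127.3433 = 38.8284.
Welfare loss = ½ × 3.4514 × 38.8284 = 67.01.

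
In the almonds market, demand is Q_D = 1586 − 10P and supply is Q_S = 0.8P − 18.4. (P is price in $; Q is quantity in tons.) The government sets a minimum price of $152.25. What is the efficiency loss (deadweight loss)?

In inverse form: demand P = 158.6 − 0.1Q, supply P = 23 + 1.25Q.
Competitive equilibrium: 158.6 − 0.1Q = 23 + 1.25Q → Q* = 100.4444, P* = 148.5556.
At the floor P = 152.25, quantity demanded = (158.6 − 152.25)/0.1 = 63.5.
Sellers' marginal cost at Q' = 63.5: 23 + 1.25·63.5 = 102.375.
ΔQ = 100.4444 − 63.5 = 36.9444; wedge = 152.25 − 102.375 = 49.875.
DWL = ½ × 36.9444 × 49.875 = $921.30.

$921.30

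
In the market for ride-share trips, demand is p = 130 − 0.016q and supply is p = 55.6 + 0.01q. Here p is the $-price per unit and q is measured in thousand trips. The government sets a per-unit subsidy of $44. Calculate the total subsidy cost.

Competitive equilibrium: 130 − 0.016q = 55.6 + 0.01q → q* = 2861.5385, p* = 84.2154.
The subsidy lowers effective supply by 44: p = 11.6 + 0.01q.
New quantity: 130 − 0.016q = 11.6 + 0.01q → q' = 4553.8462.
Total subsidy cost = 44 × 4553.8462 = $200369.23 thousand.

$200369.23 thousand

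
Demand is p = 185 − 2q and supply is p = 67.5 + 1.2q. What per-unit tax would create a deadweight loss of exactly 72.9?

Competitive equilibrium: 185 − 2q = 67.5 + 1.2q → q* = 36.7188, p* = 111.5625.
A tax t gives Δq = t/3.2 and wedge t, so DWL = t²/6.4.
t²/6.4 = 72.9 → t² = 466.56 → t = 21.6.

21.6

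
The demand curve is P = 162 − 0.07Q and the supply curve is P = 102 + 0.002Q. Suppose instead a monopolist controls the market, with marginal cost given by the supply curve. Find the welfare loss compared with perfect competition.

Competitive equilibrium: 162 − 0.07Q = 102 + 0.002Q → Q* = 833.33333, P* = 103.66667.
Marginal revenue: MR = 162 − 0.14Q. Set MR = MC: 162 − 0.14Q = 102 + 0.002Q → Q_m = 422.53521.
Price P_m = 162 − 0.07·422.53521 = 132.42254; MC(Q_m) = 102 + 0.002·422.53521 = 102.84507.
Competitive Q* = 833.33333, so ΔQ = 410.79812; wedge = 132.42254 − 102.84507 = 29.57747.
The triangle = ½ × 410.79812 × 29.57747 = 6075.18.

6075.18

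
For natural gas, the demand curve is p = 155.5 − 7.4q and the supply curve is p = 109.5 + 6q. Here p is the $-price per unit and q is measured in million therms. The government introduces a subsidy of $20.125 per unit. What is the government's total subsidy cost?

Competitive equilibrium: 155.5 − 7.4q = 109.5 + 6q → q* = 3.4328, p* = 130.097.
The subsidy lowers effective supply by 20.125: p = 89.375 + 6q.
New quantity: 155.5 − 7.4q = 89.375 + 6q → q' = 4.9347.
Total subsidy cost = 20.125 × 4.9347 = $99.31 million.

$99.31 million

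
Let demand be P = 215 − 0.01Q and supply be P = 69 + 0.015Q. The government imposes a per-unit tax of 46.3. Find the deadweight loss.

42873.80

Competitive equilibrium: 215 − 0.01Q = 69 + 0.015Q → Q* = 5840, P* = 156.6.
With the tax, the buyer price exceeds the seller price by 46.3: (215 − 0.01Q) − (69 + 0.015Q) = 46.3 → Q' = 3988.
ΔQ = 5840 − 3988 = 1852; the wedge equals the tax, 46.3.
DWL = ½ × 1852 × 46.3 = 42873.80.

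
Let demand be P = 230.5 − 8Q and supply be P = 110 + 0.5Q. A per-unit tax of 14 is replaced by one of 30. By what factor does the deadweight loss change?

Competitive equilibrium: 230.5 − 8Q = 110 + 0.5Q → Q* = 14.1765, P* = 117.0882.
For a per-unit tax t: ΔQ = t/8.5, so DWL = ½·t·(t/8.5) = t²/17.
At t = 14: DWL = 11.529. At t = 30: DWL = 52.941.
Ratio = (30/14)² = 4.592.

4.592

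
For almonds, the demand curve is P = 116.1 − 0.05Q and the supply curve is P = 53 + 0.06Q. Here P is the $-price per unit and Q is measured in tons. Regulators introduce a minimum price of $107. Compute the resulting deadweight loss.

Competitive equilibrium: 116.1 − 0.05Q = 53 + 0.06Q → Q* = 573.6364, P* = 87.4182.
At the floor P = 107, quantity demanded = (116.1 − 107)/0.05 = 182.
Sellers' marginal cost at Q' = 182: 53 + 0.06·182 = 63.92.
ΔQ = 573.6364 − 182 = 391.6364; wedge = 107 − 63.92 = 43.08.
DWL = ½ × 391.6364 × 43.08 = $8435.85.

$8435.85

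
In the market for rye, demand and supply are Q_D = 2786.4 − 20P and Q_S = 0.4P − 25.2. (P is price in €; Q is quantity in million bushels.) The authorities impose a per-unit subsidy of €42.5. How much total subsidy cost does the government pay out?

€1980.33 million

In inverse form: demand P = 139.32 − 0.05Q, supply P = 63 + 2.5Q.
Competitive equilibrium: 139.32 − 0.05Q = 63 + 2.5Q → Q* = 29.9294, P* = 137.8235.
The subsidy lowers effective supply by 42.5: P = 20.5 + 2.5Q.
New quantity: 139.32 − 0.05Q = 20.5 + 2.5Q → Q' = 46.5961.
Total subsidy cost = 42.5 × 46.5961 = €1980.33 million.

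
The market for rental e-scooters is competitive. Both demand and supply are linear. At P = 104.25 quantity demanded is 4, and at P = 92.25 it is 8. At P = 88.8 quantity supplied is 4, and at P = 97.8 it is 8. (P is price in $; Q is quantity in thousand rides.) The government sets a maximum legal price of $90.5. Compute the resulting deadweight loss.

Demand slope = (92.25 − 104.25)/(8 − 4) = −3, so P = 116.25 − 3Q.
Supply slope = (97.8 − 88.8)/(8 − 4) = 2.25, so P = 79.8 + 2.25Q.
Competitive equilibrium: 116.25 − 3Q = 79.8 + 2.25Q → Q* = 6.9429, P* = 95.4214.
At the ceiling P = 90.5, quantity supplied = (90.5 − 79.8)/2.25 = 4.7556.
Willingness to pay at Q' = 4.7556: 116.25 − 3·4.7556 = 101.9832.
ΔQ = 6.9429 − 4.7556 = 2.1873; wedge = 101.9832 − 90.5 = 11.4832.
Deadweight loss = ½ × 2.1873 × 11.4832 = $12.56 thousand.

$12.56 thousand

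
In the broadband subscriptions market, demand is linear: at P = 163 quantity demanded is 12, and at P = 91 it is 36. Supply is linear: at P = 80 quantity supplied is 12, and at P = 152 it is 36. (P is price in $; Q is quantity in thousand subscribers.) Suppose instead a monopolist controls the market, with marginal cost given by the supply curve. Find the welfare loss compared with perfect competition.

$222.45 thousand

Demand slope = (91 − 163)/(36 − 12) = −3, so P = 199 − 3Q.
Supply slope = (152 − 80)/(36 − 12) = 3, so P = 44 + 3Q.
Competitive equilibrium: 199 − 3Q = 44 + 3Q → Q* = 25.8333, P* = 121.5.
Marginal revenue: MR = 199 − 6Q. Set MR = MC: 199 − 6Q = 44 + 3Q → Q_m = 17.2222.
Price P_m = 199 − 3·17.2222 = 147.3334; MC(Q_m) = 44 + 3·17.2222 = 95.6666.
Competitive Q* = 25.8333, so ΔQ = 8.6111; wedge = 147.3334 − 95.6666 = 51.6668.
DWL = ½ × 8.6111 × 51.6668 = $222.45 thousand.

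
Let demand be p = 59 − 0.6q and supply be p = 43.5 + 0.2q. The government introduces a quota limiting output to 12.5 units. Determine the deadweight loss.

18.91

Competitive equilibrium: 59 − 0.6q = 43.5 + 0.2q → q* = 19.375, p* = 47.375.
At q = 12.5: demand price = 59 − 0.6·12.5 = 51.5; supply price = 43.5 + 0.2·12.5 = 46.
Δq = 19.375 − 12.5 = 6.875; wedge = 51.5 − 46 = 5.5.
DWL = ½ × 6.875 × 5.5 = 18.91.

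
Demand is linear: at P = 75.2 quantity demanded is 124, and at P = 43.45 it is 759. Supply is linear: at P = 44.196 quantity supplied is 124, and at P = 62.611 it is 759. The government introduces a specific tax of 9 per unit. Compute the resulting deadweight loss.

512.66

Demand slope = (43.45 − 75.2)/(759 − 124) = −0.05, so P = 81.4 − 0.05Q.
Supply slope = (62.611 − 44.196)/(759 − 124) = 0.029, so P = 40.6 + 0.029Q.
Competitive equilibrium: 81.4 − 0.05Q = 40.6 + 0.029Q → Q* = 516.4557, P* = 55.5772.
With the tax, the buyer price exceeds the seller price by 9: (81.4 − 0.05Q) − (40.6 + 0.029Q) = 9 → Q' = 402.5316.
ΔQ = 516.4557 − 402.5316 = 113.9241; the wedge equals the tax, 9.
Deadweight loss = ½ × 113.9241 × 9 = 512.66.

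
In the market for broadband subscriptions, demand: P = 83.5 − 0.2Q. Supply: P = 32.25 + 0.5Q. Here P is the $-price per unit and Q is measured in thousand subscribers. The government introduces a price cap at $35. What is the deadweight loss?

$1604.83 thousand

Competitive equilibrium: 83.5 − 0.2Q = 32.25 + 0.5Q → Q* = 73.2143, P* = 68.8571.
At the ceiling P = 35, quantity supplied = (35 − 32.25)/0.5 = 5.5.
Willingness to pay at Q' = 5.5: 83.5 − 0.2·5.5 = 82.4.
ΔQ = 73.2143 − 5.5 = 67.7143; wedge = 82.4 − 35 = 47.4.
DWL = ½ × 67.7143 × 47.4 = $1604.83 thousand.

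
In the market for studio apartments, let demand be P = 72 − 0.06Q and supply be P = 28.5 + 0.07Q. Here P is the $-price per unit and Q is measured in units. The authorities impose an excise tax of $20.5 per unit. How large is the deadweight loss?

$1616.35

Competitive equilibrium: 72 − 0.06Q = 28.5 + 0.07Q → Q* = 334.6154, P* = 51.9231.
With the tax, the buyer price exceeds the seller price by 20.5: (72 − 0.06Q) − (28.5 + 0.07Q) = 20.5 → Q' = 176.9231.
ΔQ = 334.6154 − 176.9231 = 157.6923; the wedge equals the tax, 20.5.
Welfare loss = ½ × 157.6923 × 20.5 = $1616.35.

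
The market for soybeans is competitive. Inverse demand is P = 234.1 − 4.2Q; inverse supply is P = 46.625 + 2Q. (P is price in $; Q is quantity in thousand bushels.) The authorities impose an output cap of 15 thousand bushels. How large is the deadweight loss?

$719.80 thousand

Competitive equilibrium: 234.1 − 4.2Q = 46.625 + 2Q → Q* = 30.2379, P* = 107.1008.
At Q = 15: demand price = 234.1 − 4.2·15 = 171.1; supply price = 46.625 + 2·15 = 76.625.
ΔQ = 30.2379 − 15 = 15.2379; wedge = 171.1 − 76.625 = 94.475.
Deadweight loss = ½ × 15.2379 × 94.475 = $719.80 thousand.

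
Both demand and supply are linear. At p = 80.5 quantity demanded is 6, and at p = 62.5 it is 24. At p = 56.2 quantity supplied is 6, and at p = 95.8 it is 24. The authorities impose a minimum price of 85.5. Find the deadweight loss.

Demand slope = (62.5 − 80.5)/(24 − 6) = −1, so p = 86.5 − q.
Supply slope = (95.8 − 56.2)/(24 − 6) = 2.2, so p = 43 + 2.2q.
Competitive equilibrium: 86.5 − q = 43 + 2.2q → q* = 13.59375, p* = 72.90625.
At the floor p = 85.5, quantity demanded = (86.5 − 85.5)/1 = 1.
Sellers' marginal cost at q' = 1: 43 + 2.2·1 = 45.2.
Δq = 13.59375 − 1 = 12.59375; wedge = 85.5 − 45.2 = 40.3.
Welfare loss = ½ × 12.59375 × 40.3 = 253.76.

253.76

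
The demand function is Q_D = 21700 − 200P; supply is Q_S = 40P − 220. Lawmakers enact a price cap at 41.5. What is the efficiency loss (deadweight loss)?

59600.67

In inverse form: demand P = 108.5 − 0.005Q, supply P = 5.5 + 0.025Q.
Competitive equilibrium: 108.5 − 0.005Q = 5.5 + 0.025Q → Q* = 3433.3333, P* = 91.3333.
At the ceiling P = 41.5, quantity supplied = (41.5 − 5.5)/0.025 = 1440.
Willingness to pay at Q' = 1440: 108.5 − 0.005·1440 = 101.3.
ΔQ = 3433.3333 − 1440 = 1993.3333; wedge = 101.3 − 41.5 = 59.8.
The triangle = ½ × 1993.3333 × 59.8 = 59600.67.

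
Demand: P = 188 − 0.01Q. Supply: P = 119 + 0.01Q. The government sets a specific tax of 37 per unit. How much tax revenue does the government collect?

59200

Competitive equilibrium: 188 − 0.01Q = 119 + 0.01Q → Q* = 3450, P* = 153.5.
With the tax, the buyer price exceeds the seller price by 37: (188 − 0.01Q) − (119 + 0.01Q) = 37 → Q' = 1600.
Tax revenue = 37 × 1600 = 59200.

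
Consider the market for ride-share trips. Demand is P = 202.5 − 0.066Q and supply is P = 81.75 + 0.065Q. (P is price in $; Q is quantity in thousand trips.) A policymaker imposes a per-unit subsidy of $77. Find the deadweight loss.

$22629.77 thousand

Competitive equilibrium: 202.5 − 0.066Q = 81.75 + 0.065Q → Q* = 921.7557, P* = 141.6641.
The subsidy lowers effective supply by 77: P = 4.75 + 0.065Q.
New quantity: 202.5 − 0.066Q = 4.75 + 0.065Q → Q' = 1509.542.
Overproduction ΔQ = 1509.542 − 921.7557 = 587.7863; wedge = subsidy = 77.
The triangle = ½ × 587.7863 × 77 = $22629.77 thousand.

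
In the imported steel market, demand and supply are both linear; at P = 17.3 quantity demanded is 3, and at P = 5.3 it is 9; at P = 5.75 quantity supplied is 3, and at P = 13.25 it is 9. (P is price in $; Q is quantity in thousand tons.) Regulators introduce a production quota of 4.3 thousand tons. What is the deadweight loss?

Demand slope = (5.3 − 17.3)/(9 − 3) = −2, so P = 23.3 − 2Q.
Supply slope = (13.25 − 5.75)/(9 − 3) = 1.25, so P = 2 + 1.25Q.
Competitive equilibrium: 23.3 − 2Q = 2 + 1.25Q → Q* = 6.5538, P* = 10.1923.
At Q = 4.3: demand price = 23.3 − 2·4.3 = 14.7; supply price = 2 + 1.25·4.3 = 7.375.
ΔQ = 6.5538 − 4.3 = 2.2538; wedge = 14.7 − 7.375 = 7.325.
The triangle = ½ × 2.2538 × 7.325 = $8.25 thousand.

$8.25 thousand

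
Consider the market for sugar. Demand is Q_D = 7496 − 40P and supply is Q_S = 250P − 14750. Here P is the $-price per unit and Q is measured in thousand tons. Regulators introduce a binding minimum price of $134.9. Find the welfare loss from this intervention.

$78556.03 thousand

In inverse form: demand P = 187.4 − 0.025Q, supply P = 59 + 0.004Q.
Competitive equilibrium: 187.4 − 0.025Q = 59 + 0.004Q → Q* = 4427.5862, P* = 76.7103.
At the floor P = 134.9, quantity demanded = (187.4 − 134.9)/0.025 = 2100.
Sellers' marginal cost at Q' = 2100: 59 + 0.004·2100 = 67.4.
ΔQ = 4427.5862 − 2100 = 2327.5862; wedge = 134.9 − 67.4 = 67.5.
The triangle = ½ × 2327.5862 × 67.5 = $78556.03 thousand.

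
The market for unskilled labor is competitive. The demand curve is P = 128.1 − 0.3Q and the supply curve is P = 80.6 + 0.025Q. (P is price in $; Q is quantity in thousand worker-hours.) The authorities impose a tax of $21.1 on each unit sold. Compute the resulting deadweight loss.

$684.94 thousand

Competitive equilibrium: 128.1 − 0.3Q = 80.6 + 0.025Q → Q* = 146.1538, P* = 84.2538.
With the tax, the buyer price exceeds the seller price by 21.1: (128.1 − 0.3Q) − (80.6 + 0.025Q) = 21.1 → Q' = 81.2308.
ΔQ = 146.1538 − 81.2308 = 64.923; the wedge equals the tax, 21.1.
The triangle = ½ × 64.923 × 21.1 = $684.94 thousand.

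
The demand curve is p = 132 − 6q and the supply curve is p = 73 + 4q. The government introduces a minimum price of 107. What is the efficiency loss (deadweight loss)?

Competitive equilibrium: 132 − 6q = 73 + 4q → q* = 5.9, p* = 96.6.
At the floor p = 107, quantity demanded = (132 − 107)/6 = 4.1667.
Sellers' marginal cost at q' = 4.1667: 73 + 4·4.1667 = 89.6668.
Δq = 5.9 − 4.1667 = 1.7333; wedge = 107 − 89.6668 = 17.3332.
DWL = ½ × 1.7333 × 17.3332 = 15.02.

15.02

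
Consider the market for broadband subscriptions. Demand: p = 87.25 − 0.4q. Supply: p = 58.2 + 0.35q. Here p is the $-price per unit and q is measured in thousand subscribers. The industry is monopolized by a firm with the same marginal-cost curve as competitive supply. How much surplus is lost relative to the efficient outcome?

Competitive equilibrium: 87.25 − 0.4q = 58.2 + 0.35q → q* = 38.73333, p* = 71.75667.
Marginal revenue: MR = 87.25 − 0.8q. Set MR = MC: 87.25 − 0.8q = 58.2 + 0.35q → q_m = 25.26087.
Price p_m = 87.25 − 0.4·25.26087 = 77.14565; MC(q_m) = 58.2 + 0.35·25.26087 = 67.0413.
Competitive q* = 38.73333, so Δq = 13.47246; wedge = 77.14565 − 67.0413 = 10.10435.
DWL = ½ × 13.47246 × 10.10435 = $68.07 thousand.

$68.07 thousand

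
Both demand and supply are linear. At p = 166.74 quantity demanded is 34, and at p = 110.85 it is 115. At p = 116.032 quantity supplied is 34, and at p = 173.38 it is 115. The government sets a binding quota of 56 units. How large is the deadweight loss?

Demand slope = (110.85 − 166.74)/(115 − 34) = −0.69, so p = 190.2 − 0.69q.
Supply slope = (173.38 − 116.032)/(115 − 34) = 0.708, so p = 91.96 + 0.708q.
Competitive equilibrium: 190.2 − 0.69q = 91.96 + 0.708q → q* = 70.2718, p* = 141.7124.
At q = 56: demand price = 190.2 − 0.69·56 = 151.56; supply price = 91.96 + 0.708·56 = 131.608.
Δq = 70.2718 − 56 = 14.2718; wedge = 151.56 − 131.608 = 19.952.
DWL = ½ × 14.2718 × 19.952 = 142.38.

142.38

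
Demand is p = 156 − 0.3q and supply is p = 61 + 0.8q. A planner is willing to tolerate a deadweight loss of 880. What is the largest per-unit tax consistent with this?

Competitive equilibrium: 156 − 0.3q = 61 + 0.8q → q* = 86.3636, p* = 130.0909.
A tax t gives Δq = t/1.1 and wedge t, so DWL = t²/2.2.
t²/2.2 = 880 → t² = 1936 → t = 44.

44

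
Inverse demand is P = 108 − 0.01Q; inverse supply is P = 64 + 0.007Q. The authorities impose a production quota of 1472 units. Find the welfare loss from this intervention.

10590.84

Competitive equilibrium: 108 − 0.01Q = 64 + 0.007Q → Q* = 2588.2353, P* = 82.1176.
At Q = 1472: demand price = 108 − 0.01·1472 = 93.28; supply price = 64 + 0.007·1472 = 74.304.
ΔQ = 2588.2353 − 1472 = 1116.2353; wedge = 93.28 − 74.304 = 18.976.
The triangle = ½ × 1116.2353 × 18.976 = 10590.84.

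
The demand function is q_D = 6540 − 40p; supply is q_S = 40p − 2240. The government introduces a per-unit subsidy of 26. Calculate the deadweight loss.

6760

In inverse form: demand p = 163.5 − 0.025q, supply p = 56 + 0.025q.
Competitive equilibrium: 163.5 − 0.025q = 56 + 0.025q → q* = 2150, p* = 109.75.
The subsidy lowers effective supply by 26: p = 30 + 0.025q.
New quantity: 163.5 − 0.025q = 30 + 0.025q → q' = 2670.
Overproduction Δq = 2670 − 2150 = 520; wedge = subsidy = 26.
Deadweight loss = ½ × 520 × 26 = 6760.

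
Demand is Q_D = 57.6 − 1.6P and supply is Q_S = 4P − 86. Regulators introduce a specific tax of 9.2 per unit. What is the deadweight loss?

In inverse form: demand P = 36 − 0.625Q, supply P = 21.5 + 0.25Q.
Competitive equilibrium: 36 − 0.625Q = 21.5 + 0.25Q → Q* = 16.5714, P* = 25.6429.
With the tax, the buyer price exceeds the seller price by 9.2: (36 − 0.625Q) − (21.5 + 0.25Q) = 9.2 → Q' = 6.0571.
ΔQ = 16.5714 − 6.0571 = 10.5143; the wedge equals the tax, 9.2.
The triangle = ½ × 10.5143 × 9.2 = 48.37.

48.37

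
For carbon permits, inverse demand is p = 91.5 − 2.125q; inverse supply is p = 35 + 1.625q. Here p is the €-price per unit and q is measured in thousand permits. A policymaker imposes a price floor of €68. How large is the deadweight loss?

Competitive equilibrium: 91.5 − 2.125q = 35 + 1.625q → q* = 15.0667, p* = 59.4833.
At the floor p = 68, quantity demanded = (91.5 − 68)/2.125 = 11.0588.
Sellers' marginal cost at q' = 11.0588: 35 + 1.625·11.0588 = 52.9706.
Δq = 15.0667 − 11.0588 = 4.0079; wedge = 68 − 52.9706 = 15.0294.
DWL = ½ × 4.0079 × 15.0294 = €30.12 thousand.

€30.12 thousand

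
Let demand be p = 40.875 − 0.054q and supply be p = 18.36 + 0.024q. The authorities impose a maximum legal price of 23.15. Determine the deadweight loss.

Competitive equilibrium: 40.875 − 0.054q = 18.36 + 0.024q → q* = 288.6538, p* = 25.2877.
At the ceiling p = 23.15, quantity supplied = (23.15 − 18.36)/0.024 = 199.5833.
Willingness to pay at q' = 199.5833: 40.875 − 0.054·199.5833 = 30.0975.
Δq = 288.6538 − 199.5833 = 89.0705; wedge = 30.0975 − 23.15 = 6.9475.
Deadweight loss = ½ × 89.0705 × 6.9475 = 309.41.

309.41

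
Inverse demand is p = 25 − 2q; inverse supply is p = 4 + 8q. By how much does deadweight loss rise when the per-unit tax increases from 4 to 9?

Competitive equilibrium: 25 − 2q = 4 + 8q → q* = 2.1, p* = 20.8.
For a per-unit tax t: Δq = t/10, so DWL = ½·t·(t/10) = t²/20.
At t = 4: DWL = 0.8. At t = 9: DWL = 4.05.
Increase = 4.05 − 0.8 = 3.25.

3.25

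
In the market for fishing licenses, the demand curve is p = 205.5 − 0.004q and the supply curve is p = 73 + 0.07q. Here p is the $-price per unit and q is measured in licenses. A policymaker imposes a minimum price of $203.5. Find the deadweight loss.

$61623.31

Competitive equilibrium: 205.5 − 0.004q = 73 + 0.07q → q* = 1790.5405, p* = 198.3378.
At the floor p = 203.5, quantity demanded = (205.5 − 203.5)/0.004 = 500.
Sellers' marginal cost at q' = 500: 73 + 0.07·500 = 108.
Δq = 1790.5405 − 500 = 1290.5405; wedge = 203.5 − 108 = 95.5.
Welfare loss = ½ × 1290.5405 × 95.5 = $61623.31.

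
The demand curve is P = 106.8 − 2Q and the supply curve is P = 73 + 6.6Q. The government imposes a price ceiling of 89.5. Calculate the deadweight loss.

8.80

Competitive equilibrium: 106.8 − 2Q = 73 + 6.6Q → Q* = 3.9302, P* = 98.9395.
At the ceiling P = 89.5, quantity supplied = (89.5 − 73)/6.6 = 2.5.
Willingness to pay at Q' = 2.5: 106.8 − 2·2.5 = 101.8.
ΔQ = 3.9302 − 2.5 = 1.4302; wedge = 101.8 − 89.5 = 12.3.
The triangle = ½ × 1.4302 × 12.3 = 8.80.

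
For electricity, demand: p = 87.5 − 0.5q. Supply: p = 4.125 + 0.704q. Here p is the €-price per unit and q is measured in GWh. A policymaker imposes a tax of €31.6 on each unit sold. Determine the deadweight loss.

€414.68

Competitive equilibrium: 87.5 − 0.5q = 4.125 + 0.704q → q* = 69.2483, p* = 52.8758.
With the tax, the buyer price exceeds the seller price by 31.6: (87.5 − 0.5q) − (4.125 + 0.704q) = 31.6 → q' = 43.0025.
Δq = 69.2483 − 43.0025 = 26.2458; the wedge equals the tax, 31.6.
Deadweight loss = ½ × 26.2458 × 31.6 = €414.68.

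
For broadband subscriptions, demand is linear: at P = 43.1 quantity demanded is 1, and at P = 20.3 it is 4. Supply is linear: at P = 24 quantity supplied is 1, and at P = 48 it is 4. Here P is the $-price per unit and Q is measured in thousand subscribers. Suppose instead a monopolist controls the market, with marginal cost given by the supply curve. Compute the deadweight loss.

$4.14 thousand

Demand slope = (20.3 − 43.1)/(4 − 1) = −7.6, so P = 50.7 − 7.6Q.
Supply slope = (48 − 24)/(4 − 1) = 8, so P = 16 + 8Q.
Competitive equilibrium: 50.7 − 7.6Q = 16 + 8Q → Q* = 2.2244, P* = 33.7949.
Marginal revenue: MR = 50.7 − 15.2Q. Set MR = MC: 50.7 − 15.2Q = 16 + 8Q → Q_m = 1.4957.
Price P_m = 50.7 − 7.6·1.4957 = 39.3327; MC(Q_m) = 16 + 8·1.4957 = 27.9656.
Competitive Q* = 2.2244, so ΔQ = 0.7287; wedge = 39.3327 − 27.9656 = 11.3671.
Deadweight loss = ½ × 0.7287 × 11.3671 = $4.14 thousand.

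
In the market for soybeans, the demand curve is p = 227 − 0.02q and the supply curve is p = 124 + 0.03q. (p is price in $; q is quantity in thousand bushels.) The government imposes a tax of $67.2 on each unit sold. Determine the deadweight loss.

$45158.40 thousand

Competitive equilibrium: 227 − 0.02q = 124 + 0.03q → q* = 2060, p* = 185.8.
With the tax, the buyer price exceeds the seller price by 67.2: (227 − 0.02q) − (124 + 0.03q) = 67.2 → q' = 716.
Δq = 2060 − 716 = 1344; the wedge equals the tax, 67.2.
Welfare loss = ½ × 1344 × 67.2 = $45158.40 thousand.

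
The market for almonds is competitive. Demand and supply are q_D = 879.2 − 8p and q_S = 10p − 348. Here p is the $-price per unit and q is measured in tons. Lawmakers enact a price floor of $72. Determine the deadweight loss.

In inverse form: demand p = 109.9 − 0.125q, supply p = 34.8 + 0.1q.
Competitive equilibrium: 109.9 − 0.125q = 34.8 + 0.1q → q* = 333.7778, p* = 68.1778.
At the floor p = 72, quantity demanded = (109.9 − 72)/0.125 = 303.2.
Sellers' marginal cost at q' = 303.2: 34.8 + 0.1·303.2 = 65.12.
Δq = 333.7778 − 303.2 = 30.5778; wedge = 72 − 65.12 = 6.88.
The triangle = ½ × 30.5778 × 6.88 = $105.19.

$105.19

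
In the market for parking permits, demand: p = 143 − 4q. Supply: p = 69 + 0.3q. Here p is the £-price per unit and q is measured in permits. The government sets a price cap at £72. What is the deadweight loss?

Competitive equilibrium: 143 − 4q = 69 + 0.3q → q* = 17.2093, p* = 74.1628.
At the ceiling p = 72, quantity supplied = (72 − 69)/0.3 = 10.
Willingness to pay at q' = 10: 143 − 4·10 = 103.
Δq = 17.2093 − 10 = 7.2093; wedge = 103 − 72 = 31.
DWL = ½ × 7.2093 × 31 = £111.74.

£111.74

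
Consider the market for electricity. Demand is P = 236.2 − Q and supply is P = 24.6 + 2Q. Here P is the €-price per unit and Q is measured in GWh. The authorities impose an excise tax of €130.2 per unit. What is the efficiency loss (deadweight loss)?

€2825.34

Competitive equilibrium: 236.2 − Q = 24.6 + 2Q → Q* = 70.5333, P* = 165.6667.
With the tax, the buyer price exceeds the seller price by 130.2: (236.2 − Q) − (24.6 + 2Q) = 130.2 → Q' = 27.1333.
ΔQ = 70.5333 − 27.1333 = 43.4; the wedge equals the tax, 130.2.
Deadweight loss = ½ × 43.4 × 130.2 = €2825.34.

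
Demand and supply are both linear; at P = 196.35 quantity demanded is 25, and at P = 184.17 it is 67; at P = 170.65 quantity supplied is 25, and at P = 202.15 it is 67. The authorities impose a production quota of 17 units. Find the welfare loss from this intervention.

Demand slope = (184.17 − 196.35)/(67 − 25) = −0.29, so P = 203.6 − 0.29Q.
Supply slope = (202.15 − 170.65)/(67 − 25) = 0.75, so P = 151.9 + 0.75Q.
Competitive equilibrium: 203.6 − 0.29Q = 151.9 + 0.75Q → Q* = 49.7115, P* = 189.1837.
At Q = 17: demand price = 203.6 − 0.29·17 = 198.67; supply price = 151.9 + 0.75·17 = 164.65.
ΔQ = 49.7115 − 17 = 32.7115; wedge = 198.67 − 164.65 = 34.02.
Welfare loss = ½ × 32.7115 × 34.02 = 556.42.

556.42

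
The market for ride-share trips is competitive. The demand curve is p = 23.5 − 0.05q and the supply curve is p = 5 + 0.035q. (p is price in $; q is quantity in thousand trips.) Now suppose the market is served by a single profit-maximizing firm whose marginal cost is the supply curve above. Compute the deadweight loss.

Competitive equilibrium: 23.5 − 0.05q = 5 + 0.035q → q* = 217.64706, p* = 12.61765.
Marginal revenue: MR = 23.5 − 0.1q. Set MR = MC: 23.5 − 0.1q = 5 + 0.035q → q_m = 137.03704.
Price p_m = 23.5 − 0.05·137.03704 = 16.64815; MC(q_m) = 5 + 0.035·137.03704 = 9.7963.
Competitive q* = 217.64706, so Δq = 80.61002; wedge = 16.64815 − 9.7963 = 6.85185.
The triangle = ½ × 80.61002 × 6.85185 = $276.16 thousand.

$276.16 thousand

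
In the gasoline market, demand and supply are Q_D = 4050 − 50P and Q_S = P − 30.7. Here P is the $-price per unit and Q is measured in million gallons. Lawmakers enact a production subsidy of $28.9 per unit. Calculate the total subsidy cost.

$2244 million

In inverse form: demand P = 81 − 0.02Q, supply P = 30.7 + Q.
Competitive equilibrium: 81 − 0.02Q = 30.7 + Q → Q* = 49.3137, P* = 80.0137.
The subsidy lowers effective supply by 28.9: P = 1.8 + Q.
New quantity: 81 − 0.02Q = 1.8 + Q → Q' = 77.6471.
Total subsidy cost = 28.9 × 77.6471 = $2244 million.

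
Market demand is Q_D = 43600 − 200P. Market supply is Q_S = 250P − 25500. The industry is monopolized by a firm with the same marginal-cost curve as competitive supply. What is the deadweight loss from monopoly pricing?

95351.47

In inverse form: demand P = 218 − 0.005Q, supply P = 102 + 0.004Q.
Competitive equilibrium: 218 − 0.005Q = 102 + 0.004Q → Q* = 12888.88889, P* = 153.55556.
Marginal revenue: MR = 218 − 0.01Q. Set MR = MC: 218 − 0.01Q = 102 + 0.004Q → Q_m = 8285.71429.
Price P_m = 218 − 0.005·8285.71429 = 176.57143; MC(Q_m) = 102 + 0.004·8285.71429 = 135.14286.
Competitive Q* = 12888.88889, so ΔQ = 4603.1746; wedge = 176.57143 − 135.14286 = 41.42857.
DWL = ½ × 4603.1746 × 41.42857 = 95351.47.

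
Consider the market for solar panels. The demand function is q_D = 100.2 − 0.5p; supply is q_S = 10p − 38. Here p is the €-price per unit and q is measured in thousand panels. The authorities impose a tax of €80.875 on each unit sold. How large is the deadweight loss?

€1557.33 thousand

In inverse form: demand p = 200.4 − 2q, supply p = 3.8 + 0.1q.
Competitive equilibrium: 200.4 − 2q = 3.8 + 0.1q → q* = 93.61905, p* = 13.1619.
With the tax, the buyer price exceeds the seller price by 80.875: (200.4 − 2q) − (3.8 + 0.1q) = 80.875 → q' = 55.10714.
Δq = 93.61905 − 55.10714 = 38.51191; the wedge equals the tax, 80.875.
The triangle = ½ × 38.51191 × 80.875 = €1557.33 thousand.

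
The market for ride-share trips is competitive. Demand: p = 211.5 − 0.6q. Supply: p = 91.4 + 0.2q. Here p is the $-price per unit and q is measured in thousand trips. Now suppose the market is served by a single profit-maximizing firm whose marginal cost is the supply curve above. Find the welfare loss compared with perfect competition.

Competitive equilibrium: 211.5 − 0.6q = 91.4 + 0.2q → q* = 150.125, p* = 121.425.
Marginal revenue: MR = 211.5 − 1.2q. Set MR = MC: 211.5 − 1.2q = 91.4 + 0.2q → q_m = 85.7857.
Price p_m = 211.5 − 0.6·85.7857 = 160.0286; MC(q_m) = 91.4 + 0.2·85.7857 = 108.5571.
Competitive q* = 150.125, so Δq = 64.3393; wedge = 160.0286 − 108.5571 = 51.4715.
Welfare loss = ½ × 64.3393 × 51.4715 = $1655.82 thousand.

$1655.82 thousand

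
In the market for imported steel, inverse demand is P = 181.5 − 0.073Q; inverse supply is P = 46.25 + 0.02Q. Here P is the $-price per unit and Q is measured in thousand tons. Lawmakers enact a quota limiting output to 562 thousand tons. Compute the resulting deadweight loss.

Competitive equilibrium: 181.5 − 0.073Q = 46.25 + 0.02Q → Q* = 1454.3011, P* = 75.336.
At Q = 562: demand price = 181.5 − 0.073·562 = 140.474; supply price = 46.25 + 0.02·562 = 57.49.
ΔQ = 1454.3011 − 562 = 892.3011; wedge = 140.474 − 57.49 = 82.984.
DWL = ½ × 892.3011 × 82.984 = $37023.36 thousand.

$37023.36 thousand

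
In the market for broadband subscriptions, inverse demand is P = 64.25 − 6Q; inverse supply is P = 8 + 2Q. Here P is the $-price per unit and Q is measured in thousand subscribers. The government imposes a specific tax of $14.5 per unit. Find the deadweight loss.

$13.14 thousand

Competitive equilibrium: 64.25 − 6Q = 8 + 2Q → Q* = 7.0313, P* = 22.0625.
With the tax, the buyer price exceeds the seller price by 14.5: (64.25 − 6Q) − (8 + 2Q) = 14.5 → Q' = 5.2188.
ΔQ = 7.0313 − 5.2188 = 1.8125; the wedge equals the tax, 14.5.
Welfare loss = ½ × 1.8125 × 14.5 = $13.14 thousand.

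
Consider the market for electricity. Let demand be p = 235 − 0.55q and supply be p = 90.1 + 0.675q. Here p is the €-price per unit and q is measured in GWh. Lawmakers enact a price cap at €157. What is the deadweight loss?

€225.20

Competitive equilibrium: 235 − 0.55q = 90.1 + 0.675q → q* = 118.2857, p* = 169.9429.
At the ceiling p = 157, quantity supplied = (157 − 90.1)/0.675 = 99.1111.
Willingness to pay at q' = 99.1111: 235 − 0.55·99.1111 = 180.4889.
Δq = 118.2857 − 99.1111 = 19.1746; wedge = 180.4889 − 157 = 23.4889.
The triangle = ½ × 19.1746 × 23.4889 = €225.20.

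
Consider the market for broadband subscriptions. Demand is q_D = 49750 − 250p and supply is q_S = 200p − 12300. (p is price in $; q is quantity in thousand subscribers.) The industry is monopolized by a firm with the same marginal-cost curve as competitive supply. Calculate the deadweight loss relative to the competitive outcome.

$99441.16 thousand

In inverse form: demand p = 199 − 0.004q, supply p = 61.5 + 0.005q.
Competitive equilibrium: 199 − 0.004q = 61.5 + 0.005q → q* = 15277.777778, p* = 137.888889.
Marginal revenue: MR = 199 − 0.008q. Set MR = MC: 199 − 0.008q = 61.5 + 0.005q → q_m = 10576.923077.
Price p_m = 199 − 0.004·10576.923077 = 156.692308; MC(q_m) = 61.5 + 0.005·10576.923077 = 114.384615.
Competitive q* = 15277.777778, so Δq = 4700.854701; wedge = 156.692308 − 114.384615 = 42.307693.
Welfare loss = ½ × 4700.854701 × 42.307693 = $99441.16 thousand.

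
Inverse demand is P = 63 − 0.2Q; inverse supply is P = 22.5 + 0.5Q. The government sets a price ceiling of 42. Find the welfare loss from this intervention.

124.46

Competitive equilibrium: 63 − 0.2Q = 22.5 + 0.5Q → Q* = 57.8571, P* = 51.4286.
At the ceiling P = 42, quantity supplied = (42 − 22.5)/0.5 = 39.
Willingness to pay at Q' = 39: 63 − 0.2·39 = 55.2.
ΔQ = 57.8571 − 39 = 18.8571; wedge = 55.2 − 42 = 13.2.
Deadweight loss = ½ × 18.8571 × 13.2 = 124.46.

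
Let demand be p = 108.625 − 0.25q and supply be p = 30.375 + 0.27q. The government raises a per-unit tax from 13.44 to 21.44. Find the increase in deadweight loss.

Competitive equilibrium: 108.625 − 0.25q = 30.375 + 0.27q → q* = 150.4808, p* = 71.0048.
For a per-unit tax t: Δq = t/0.52, so DWL = ½·t·(t/0.52) = t²/1.04.
At t = 13.44: DWL = 173.686. At t = 21.44: DWL = 441.994.
Increase = 441.994 − 173.686 = 268.31.

268.31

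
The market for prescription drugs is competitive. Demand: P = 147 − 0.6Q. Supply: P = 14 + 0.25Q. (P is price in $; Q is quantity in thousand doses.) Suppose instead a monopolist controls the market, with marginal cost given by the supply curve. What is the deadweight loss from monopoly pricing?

$1781.64 thousand

Competitive equilibrium: 147 − 0.6Q = 14 + 0.25Q → Q* = 156.47059, P* = 53.11765.
Marginal revenue: MR = 147 − 1.2Q. Set MR = MC: 147 − 1.2Q = 14 + 0.25Q → Q_m = 91.72414.
Price P_m = 147 − 0.6·91.72414 = 91.96552; MC(Q_m) = 14 + 0.25·91.72414 = 36.93104.
Competitive Q* = 156.47059, so ΔQ = 64.74645; wedge = 91.96552 − 36.93104 = 55.03448.
The triangle = ½ × 64.74645 × 55.03448 = $1781.64 thousand.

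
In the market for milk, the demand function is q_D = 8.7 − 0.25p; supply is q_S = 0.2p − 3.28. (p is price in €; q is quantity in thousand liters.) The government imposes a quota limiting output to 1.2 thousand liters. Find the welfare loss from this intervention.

€3.21 thousand

In inverse form: demand p = 34.8 − 4q, supply p = 16.4 + 5q.
Competitive equilibrium: 34.8 − 4q = 16.4 + 5q → q* = 2.0444, p* = 26.6222.
At q = 1.2: demand price = 34.8 − 4·1.2 = 30; supply price = 16.4 + 5·1.2 = 22.4.
Δq = 2.0444 − 1.2 = 0.8444; wedge = 30 − 22.4 = 7.6.
DWL = ½ × 0.8444 × 7.6 = €3.21 thousand.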